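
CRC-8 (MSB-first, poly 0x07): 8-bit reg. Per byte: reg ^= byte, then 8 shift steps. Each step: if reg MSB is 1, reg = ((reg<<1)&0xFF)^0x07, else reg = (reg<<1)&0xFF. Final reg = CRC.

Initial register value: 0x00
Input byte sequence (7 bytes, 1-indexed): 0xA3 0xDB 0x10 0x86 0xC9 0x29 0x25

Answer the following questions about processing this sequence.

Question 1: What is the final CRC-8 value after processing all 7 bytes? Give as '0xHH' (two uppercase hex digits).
After byte 1 (0xA3): reg=0x60
After byte 2 (0xDB): reg=0x28
After byte 3 (0x10): reg=0xA8
After byte 4 (0x86): reg=0xCA
After byte 5 (0xC9): reg=0x09
After byte 6 (0x29): reg=0xE0
After byte 7 (0x25): reg=0x55

Answer: 0x55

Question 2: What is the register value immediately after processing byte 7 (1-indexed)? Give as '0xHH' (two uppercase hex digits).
Answer: 0x55

Derivation:
After byte 1 (0xA3): reg=0x60
After byte 2 (0xDB): reg=0x28
After byte 3 (0x10): reg=0xA8
After byte 4 (0x86): reg=0xCA
After byte 5 (0xC9): reg=0x09
After byte 6 (0x29): reg=0xE0
After byte 7 (0x25): reg=0x55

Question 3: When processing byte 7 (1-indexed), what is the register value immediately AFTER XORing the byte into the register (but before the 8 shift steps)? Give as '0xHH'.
Answer: 0xC5

Derivation:
Register before byte 7: 0xE0
Byte 7: 0x25
0xE0 XOR 0x25 = 0xC5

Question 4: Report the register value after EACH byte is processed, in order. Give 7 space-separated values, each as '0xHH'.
0x60 0x28 0xA8 0xCA 0x09 0xE0 0x55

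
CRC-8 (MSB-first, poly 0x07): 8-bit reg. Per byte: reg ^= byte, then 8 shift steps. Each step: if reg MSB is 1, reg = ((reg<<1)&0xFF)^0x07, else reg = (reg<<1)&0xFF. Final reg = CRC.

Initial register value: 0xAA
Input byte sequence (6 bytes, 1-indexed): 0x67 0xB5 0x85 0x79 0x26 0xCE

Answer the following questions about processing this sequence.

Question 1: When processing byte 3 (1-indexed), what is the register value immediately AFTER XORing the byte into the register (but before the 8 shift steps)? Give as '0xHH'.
Answer: 0x83

Derivation:
Register before byte 3: 0x06
Byte 3: 0x85
0x06 XOR 0x85 = 0x83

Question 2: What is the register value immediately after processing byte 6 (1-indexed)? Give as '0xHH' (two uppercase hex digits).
Answer: 0xE2

Derivation:
After byte 1 (0x67): reg=0x6D
After byte 2 (0xB5): reg=0x06
After byte 3 (0x85): reg=0x80
After byte 4 (0x79): reg=0xE1
After byte 5 (0x26): reg=0x5B
After byte 6 (0xCE): reg=0xE2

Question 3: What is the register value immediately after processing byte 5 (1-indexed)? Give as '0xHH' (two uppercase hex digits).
After byte 1 (0x67): reg=0x6D
After byte 2 (0xB5): reg=0x06
After byte 3 (0x85): reg=0x80
After byte 4 (0x79): reg=0xE1
After byte 5 (0x26): reg=0x5B

Answer: 0x5B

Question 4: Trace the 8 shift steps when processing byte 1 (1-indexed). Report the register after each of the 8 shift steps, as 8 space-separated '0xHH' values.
Register before byte 1: 0xAA
After XOR with byte 0x67: 0xCD

Answer: 0x9D 0x3D 0x7A 0xF4 0xEF 0xD9 0xB5 0x6D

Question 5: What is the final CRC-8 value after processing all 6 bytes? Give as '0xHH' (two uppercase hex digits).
Answer: 0xE2

Derivation:
After byte 1 (0x67): reg=0x6D
After byte 2 (0xB5): reg=0x06
After byte 3 (0x85): reg=0x80
After byte 4 (0x79): reg=0xE1
After byte 5 (0x26): reg=0x5B
After byte 6 (0xCE): reg=0xE2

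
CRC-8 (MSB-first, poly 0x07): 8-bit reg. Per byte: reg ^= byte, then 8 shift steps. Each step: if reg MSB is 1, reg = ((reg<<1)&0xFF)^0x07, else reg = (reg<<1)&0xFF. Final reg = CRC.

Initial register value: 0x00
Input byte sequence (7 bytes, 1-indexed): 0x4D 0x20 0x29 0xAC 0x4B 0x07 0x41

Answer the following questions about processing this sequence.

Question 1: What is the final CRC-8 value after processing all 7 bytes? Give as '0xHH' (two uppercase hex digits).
After byte 1 (0x4D): reg=0xE4
After byte 2 (0x20): reg=0x52
After byte 3 (0x29): reg=0x66
After byte 4 (0xAC): reg=0x78
After byte 5 (0x4B): reg=0x99
After byte 6 (0x07): reg=0xD3
After byte 7 (0x41): reg=0xF7

Answer: 0xF7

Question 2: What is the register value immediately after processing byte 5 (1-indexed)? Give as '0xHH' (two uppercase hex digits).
After byte 1 (0x4D): reg=0xE4
After byte 2 (0x20): reg=0x52
After byte 3 (0x29): reg=0x66
After byte 4 (0xAC): reg=0x78
After byte 5 (0x4B): reg=0x99

Answer: 0x99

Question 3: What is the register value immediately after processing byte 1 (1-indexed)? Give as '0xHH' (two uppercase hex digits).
Answer: 0xE4

Derivation:
After byte 1 (0x4D): reg=0xE4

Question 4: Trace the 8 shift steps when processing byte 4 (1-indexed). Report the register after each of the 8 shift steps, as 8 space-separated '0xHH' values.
After byte 1 (0x4D): reg=0xE4
After byte 2 (0x20): reg=0x52
After byte 3 (0x29): reg=0x66
Register before byte 4: 0x66
After XOR with byte 0xAC: 0xCA

Answer: 0x93 0x21 0x42 0x84 0x0F 0x1E 0x3C 0x78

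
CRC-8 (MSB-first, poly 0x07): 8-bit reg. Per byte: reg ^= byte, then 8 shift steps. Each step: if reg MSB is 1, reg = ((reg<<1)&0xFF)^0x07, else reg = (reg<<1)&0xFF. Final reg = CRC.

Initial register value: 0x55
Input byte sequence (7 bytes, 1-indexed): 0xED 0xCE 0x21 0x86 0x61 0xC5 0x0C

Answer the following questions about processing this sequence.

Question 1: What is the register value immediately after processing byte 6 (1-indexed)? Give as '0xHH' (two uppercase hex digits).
Answer: 0x10

Derivation:
After byte 1 (0xED): reg=0x21
After byte 2 (0xCE): reg=0x83
After byte 3 (0x21): reg=0x67
After byte 4 (0x86): reg=0xA9
After byte 5 (0x61): reg=0x76
After byte 6 (0xC5): reg=0x10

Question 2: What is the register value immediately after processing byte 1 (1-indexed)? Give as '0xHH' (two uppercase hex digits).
After byte 1 (0xED): reg=0x21

Answer: 0x21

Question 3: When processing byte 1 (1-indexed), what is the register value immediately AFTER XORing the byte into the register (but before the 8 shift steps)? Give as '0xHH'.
Register before byte 1: 0x55
Byte 1: 0xED
0x55 XOR 0xED = 0xB8

Answer: 0xB8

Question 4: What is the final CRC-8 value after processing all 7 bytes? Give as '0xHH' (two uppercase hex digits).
After byte 1 (0xED): reg=0x21
After byte 2 (0xCE): reg=0x83
After byte 3 (0x21): reg=0x67
After byte 4 (0x86): reg=0xA9
After byte 5 (0x61): reg=0x76
After byte 6 (0xC5): reg=0x10
After byte 7 (0x0C): reg=0x54

Answer: 0x54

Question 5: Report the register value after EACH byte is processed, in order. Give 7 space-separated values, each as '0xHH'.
0x21 0x83 0x67 0xA9 0x76 0x10 0x54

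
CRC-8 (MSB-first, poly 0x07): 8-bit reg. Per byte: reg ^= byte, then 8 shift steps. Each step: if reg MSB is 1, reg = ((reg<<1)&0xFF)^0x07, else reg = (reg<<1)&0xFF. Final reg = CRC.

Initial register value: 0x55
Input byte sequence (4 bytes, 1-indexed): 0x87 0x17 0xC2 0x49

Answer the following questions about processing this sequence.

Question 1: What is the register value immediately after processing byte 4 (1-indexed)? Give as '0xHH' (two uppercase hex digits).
Answer: 0x6A

Derivation:
After byte 1 (0x87): reg=0x30
After byte 2 (0x17): reg=0xF5
After byte 3 (0xC2): reg=0x85
After byte 4 (0x49): reg=0x6A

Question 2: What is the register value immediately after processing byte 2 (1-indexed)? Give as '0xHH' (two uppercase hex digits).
After byte 1 (0x87): reg=0x30
After byte 2 (0x17): reg=0xF5

Answer: 0xF5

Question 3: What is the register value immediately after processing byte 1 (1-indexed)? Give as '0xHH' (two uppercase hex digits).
Answer: 0x30

Derivation:
After byte 1 (0x87): reg=0x30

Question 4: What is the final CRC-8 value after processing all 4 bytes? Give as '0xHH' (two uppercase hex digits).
Answer: 0x6A

Derivation:
After byte 1 (0x87): reg=0x30
After byte 2 (0x17): reg=0xF5
After byte 3 (0xC2): reg=0x85
After byte 4 (0x49): reg=0x6A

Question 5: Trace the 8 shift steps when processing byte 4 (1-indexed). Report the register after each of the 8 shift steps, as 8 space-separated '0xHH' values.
Answer: 0x9F 0x39 0x72 0xE4 0xCF 0x99 0x35 0x6A

Derivation:
After byte 1 (0x87): reg=0x30
After byte 2 (0x17): reg=0xF5
After byte 3 (0xC2): reg=0x85
Register before byte 4: 0x85
After XOR with byte 0x49: 0xCC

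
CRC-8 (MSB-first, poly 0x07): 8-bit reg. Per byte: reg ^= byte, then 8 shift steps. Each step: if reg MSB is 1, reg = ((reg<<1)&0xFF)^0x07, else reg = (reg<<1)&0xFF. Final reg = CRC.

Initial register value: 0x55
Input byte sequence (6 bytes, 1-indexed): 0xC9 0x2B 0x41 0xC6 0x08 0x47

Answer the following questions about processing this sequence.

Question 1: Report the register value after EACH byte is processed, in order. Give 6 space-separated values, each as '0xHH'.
0xDD 0xCC 0xAA 0x03 0x31 0x45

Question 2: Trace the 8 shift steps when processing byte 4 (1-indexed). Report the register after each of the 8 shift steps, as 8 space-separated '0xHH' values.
Answer: 0xD8 0xB7 0x69 0xD2 0xA3 0x41 0x82 0x03

Derivation:
After byte 1 (0xC9): reg=0xDD
After byte 2 (0x2B): reg=0xCC
After byte 3 (0x41): reg=0xAA
Register before byte 4: 0xAA
After XOR with byte 0xC6: 0x6C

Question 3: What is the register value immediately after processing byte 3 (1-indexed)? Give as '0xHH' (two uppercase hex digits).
Answer: 0xAA

Derivation:
After byte 1 (0xC9): reg=0xDD
After byte 2 (0x2B): reg=0xCC
After byte 3 (0x41): reg=0xAA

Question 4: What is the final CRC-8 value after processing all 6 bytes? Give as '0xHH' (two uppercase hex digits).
After byte 1 (0xC9): reg=0xDD
After byte 2 (0x2B): reg=0xCC
After byte 3 (0x41): reg=0xAA
After byte 4 (0xC6): reg=0x03
After byte 5 (0x08): reg=0x31
After byte 6 (0x47): reg=0x45

Answer: 0x45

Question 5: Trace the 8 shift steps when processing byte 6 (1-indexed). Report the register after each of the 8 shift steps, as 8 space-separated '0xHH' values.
After byte 1 (0xC9): reg=0xDD
After byte 2 (0x2B): reg=0xCC
After byte 3 (0x41): reg=0xAA
After byte 4 (0xC6): reg=0x03
After byte 5 (0x08): reg=0x31
Register before byte 6: 0x31
After XOR with byte 0x47: 0x76

Answer: 0xEC 0xDF 0xB9 0x75 0xEA 0xD3 0xA1 0x45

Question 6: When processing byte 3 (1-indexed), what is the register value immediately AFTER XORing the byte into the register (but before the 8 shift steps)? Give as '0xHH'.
Answer: 0x8D

Derivation:
Register before byte 3: 0xCC
Byte 3: 0x41
0xCC XOR 0x41 = 0x8D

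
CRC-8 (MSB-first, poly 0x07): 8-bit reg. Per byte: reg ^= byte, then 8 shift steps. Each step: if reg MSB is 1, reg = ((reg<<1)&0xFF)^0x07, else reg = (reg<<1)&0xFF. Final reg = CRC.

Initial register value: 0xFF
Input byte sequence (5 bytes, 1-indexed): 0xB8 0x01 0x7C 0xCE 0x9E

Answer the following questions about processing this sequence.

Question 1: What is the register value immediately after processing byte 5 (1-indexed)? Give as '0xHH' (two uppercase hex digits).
After byte 1 (0xB8): reg=0xD2
After byte 2 (0x01): reg=0x37
After byte 3 (0x7C): reg=0xF6
After byte 4 (0xCE): reg=0xA8
After byte 5 (0x9E): reg=0x82

Answer: 0x82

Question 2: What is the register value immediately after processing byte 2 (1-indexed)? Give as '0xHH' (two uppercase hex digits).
Answer: 0x37

Derivation:
After byte 1 (0xB8): reg=0xD2
After byte 2 (0x01): reg=0x37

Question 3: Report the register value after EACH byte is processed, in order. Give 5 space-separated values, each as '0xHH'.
0xD2 0x37 0xF6 0xA8 0x82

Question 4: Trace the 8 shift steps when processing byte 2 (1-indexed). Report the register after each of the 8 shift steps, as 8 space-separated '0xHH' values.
After byte 1 (0xB8): reg=0xD2
Register before byte 2: 0xD2
After XOR with byte 0x01: 0xD3

Answer: 0xA1 0x45 0x8A 0x13 0x26 0x4C 0x98 0x37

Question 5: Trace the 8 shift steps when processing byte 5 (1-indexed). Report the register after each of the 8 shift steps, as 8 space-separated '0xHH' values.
Answer: 0x6C 0xD8 0xB7 0x69 0xD2 0xA3 0x41 0x82

Derivation:
After byte 1 (0xB8): reg=0xD2
After byte 2 (0x01): reg=0x37
After byte 3 (0x7C): reg=0xF6
After byte 4 (0xCE): reg=0xA8
Register before byte 5: 0xA8
After XOR with byte 0x9E: 0x36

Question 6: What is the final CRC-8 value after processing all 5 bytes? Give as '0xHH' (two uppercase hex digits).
After byte 1 (0xB8): reg=0xD2
After byte 2 (0x01): reg=0x37
After byte 3 (0x7C): reg=0xF6
After byte 4 (0xCE): reg=0xA8
After byte 5 (0x9E): reg=0x82

Answer: 0x82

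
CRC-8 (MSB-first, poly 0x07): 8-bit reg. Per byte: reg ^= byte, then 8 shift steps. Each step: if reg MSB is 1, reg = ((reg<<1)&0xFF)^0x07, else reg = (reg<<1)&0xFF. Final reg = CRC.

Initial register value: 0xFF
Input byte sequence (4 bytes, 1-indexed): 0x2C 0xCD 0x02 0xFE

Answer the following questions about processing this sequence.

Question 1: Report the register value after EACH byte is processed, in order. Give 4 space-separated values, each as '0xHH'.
0x37 0xE8 0x98 0x35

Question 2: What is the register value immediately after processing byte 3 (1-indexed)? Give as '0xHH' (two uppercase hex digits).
Answer: 0x98

Derivation:
After byte 1 (0x2C): reg=0x37
After byte 2 (0xCD): reg=0xE8
After byte 3 (0x02): reg=0x98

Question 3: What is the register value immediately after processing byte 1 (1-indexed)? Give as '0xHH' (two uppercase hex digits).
Answer: 0x37

Derivation:
After byte 1 (0x2C): reg=0x37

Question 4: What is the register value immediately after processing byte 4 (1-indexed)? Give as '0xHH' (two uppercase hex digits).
After byte 1 (0x2C): reg=0x37
After byte 2 (0xCD): reg=0xE8
After byte 3 (0x02): reg=0x98
After byte 4 (0xFE): reg=0x35

Answer: 0x35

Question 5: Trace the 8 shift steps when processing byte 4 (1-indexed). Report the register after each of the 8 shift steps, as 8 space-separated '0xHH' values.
After byte 1 (0x2C): reg=0x37
After byte 2 (0xCD): reg=0xE8
After byte 3 (0x02): reg=0x98
Register before byte 4: 0x98
After XOR with byte 0xFE: 0x66

Answer: 0xCC 0x9F 0x39 0x72 0xE4 0xCF 0x99 0x35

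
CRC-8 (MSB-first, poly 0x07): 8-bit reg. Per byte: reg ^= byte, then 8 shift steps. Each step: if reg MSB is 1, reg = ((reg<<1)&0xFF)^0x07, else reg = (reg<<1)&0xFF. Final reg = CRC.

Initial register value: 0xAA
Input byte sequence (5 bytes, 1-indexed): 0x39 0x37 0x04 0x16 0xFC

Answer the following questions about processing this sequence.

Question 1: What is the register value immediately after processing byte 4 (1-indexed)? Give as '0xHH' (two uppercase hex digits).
After byte 1 (0x39): reg=0xF0
After byte 2 (0x37): reg=0x5B
After byte 3 (0x04): reg=0x9A
After byte 4 (0x16): reg=0xAD

Answer: 0xAD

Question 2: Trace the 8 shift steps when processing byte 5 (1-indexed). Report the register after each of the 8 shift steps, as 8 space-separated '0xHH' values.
Answer: 0xA2 0x43 0x86 0x0B 0x16 0x2C 0x58 0xB0

Derivation:
After byte 1 (0x39): reg=0xF0
After byte 2 (0x37): reg=0x5B
After byte 3 (0x04): reg=0x9A
After byte 4 (0x16): reg=0xAD
Register before byte 5: 0xAD
After XOR with byte 0xFC: 0x51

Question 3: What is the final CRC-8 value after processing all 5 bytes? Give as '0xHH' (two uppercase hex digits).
Answer: 0xB0

Derivation:
After byte 1 (0x39): reg=0xF0
After byte 2 (0x37): reg=0x5B
After byte 3 (0x04): reg=0x9A
After byte 4 (0x16): reg=0xAD
After byte 5 (0xFC): reg=0xB0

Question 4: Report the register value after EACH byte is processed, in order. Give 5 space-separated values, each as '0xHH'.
0xF0 0x5B 0x9A 0xAD 0xB0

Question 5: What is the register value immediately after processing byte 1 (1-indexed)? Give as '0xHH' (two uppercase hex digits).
Answer: 0xF0

Derivation:
After byte 1 (0x39): reg=0xF0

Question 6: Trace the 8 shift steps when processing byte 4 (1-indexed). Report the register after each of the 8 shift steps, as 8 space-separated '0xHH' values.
After byte 1 (0x39): reg=0xF0
After byte 2 (0x37): reg=0x5B
After byte 3 (0x04): reg=0x9A
Register before byte 4: 0x9A
After XOR with byte 0x16: 0x8C

Answer: 0x1F 0x3E 0x7C 0xF8 0xF7 0xE9 0xD5 0xAD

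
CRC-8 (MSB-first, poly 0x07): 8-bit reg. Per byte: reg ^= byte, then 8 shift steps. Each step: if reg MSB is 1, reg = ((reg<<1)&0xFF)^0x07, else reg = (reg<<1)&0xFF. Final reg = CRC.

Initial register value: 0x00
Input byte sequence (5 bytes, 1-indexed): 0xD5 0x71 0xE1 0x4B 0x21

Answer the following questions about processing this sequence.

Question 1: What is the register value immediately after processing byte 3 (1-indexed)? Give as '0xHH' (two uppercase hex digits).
After byte 1 (0xD5): reg=0x25
After byte 2 (0x71): reg=0xAB
After byte 3 (0xE1): reg=0xF1

Answer: 0xF1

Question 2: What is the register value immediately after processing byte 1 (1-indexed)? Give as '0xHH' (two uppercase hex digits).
Answer: 0x25

Derivation:
After byte 1 (0xD5): reg=0x25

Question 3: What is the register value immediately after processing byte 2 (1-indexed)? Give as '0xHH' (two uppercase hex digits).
After byte 1 (0xD5): reg=0x25
After byte 2 (0x71): reg=0xAB

Answer: 0xAB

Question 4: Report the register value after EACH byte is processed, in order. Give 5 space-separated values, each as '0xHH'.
0x25 0xAB 0xF1 0x2F 0x2A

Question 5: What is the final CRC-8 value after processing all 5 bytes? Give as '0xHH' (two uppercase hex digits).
After byte 1 (0xD5): reg=0x25
After byte 2 (0x71): reg=0xAB
After byte 3 (0xE1): reg=0xF1
After byte 4 (0x4B): reg=0x2F
After byte 5 (0x21): reg=0x2A

Answer: 0x2A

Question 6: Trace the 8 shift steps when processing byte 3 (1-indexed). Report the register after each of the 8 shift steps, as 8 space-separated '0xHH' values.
Answer: 0x94 0x2F 0x5E 0xBC 0x7F 0xFE 0xFB 0xF1

Derivation:
After byte 1 (0xD5): reg=0x25
After byte 2 (0x71): reg=0xAB
Register before byte 3: 0xAB
After XOR with byte 0xE1: 0x4A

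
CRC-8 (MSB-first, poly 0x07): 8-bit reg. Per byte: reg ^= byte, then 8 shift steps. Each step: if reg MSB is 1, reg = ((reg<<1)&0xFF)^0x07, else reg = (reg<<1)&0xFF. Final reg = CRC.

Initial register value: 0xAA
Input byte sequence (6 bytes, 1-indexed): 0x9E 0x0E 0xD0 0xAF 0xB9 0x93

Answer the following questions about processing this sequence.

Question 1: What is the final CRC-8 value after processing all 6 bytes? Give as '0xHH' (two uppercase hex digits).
Answer: 0x93

Derivation:
After byte 1 (0x9E): reg=0x8C
After byte 2 (0x0E): reg=0x87
After byte 3 (0xD0): reg=0xA2
After byte 4 (0xAF): reg=0x23
After byte 5 (0xB9): reg=0xCF
After byte 6 (0x93): reg=0x93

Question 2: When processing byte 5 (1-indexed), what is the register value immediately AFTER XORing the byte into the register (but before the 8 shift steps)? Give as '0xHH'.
Answer: 0x9A

Derivation:
Register before byte 5: 0x23
Byte 5: 0xB9
0x23 XOR 0xB9 = 0x9A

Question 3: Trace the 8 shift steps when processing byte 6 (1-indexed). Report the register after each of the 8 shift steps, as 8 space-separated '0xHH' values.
Answer: 0xB8 0x77 0xEE 0xDB 0xB1 0x65 0xCA 0x93

Derivation:
After byte 1 (0x9E): reg=0x8C
After byte 2 (0x0E): reg=0x87
After byte 3 (0xD0): reg=0xA2
After byte 4 (0xAF): reg=0x23
After byte 5 (0xB9): reg=0xCF
Register before byte 6: 0xCF
After XOR with byte 0x93: 0x5C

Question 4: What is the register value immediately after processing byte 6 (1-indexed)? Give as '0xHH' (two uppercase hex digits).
Answer: 0x93

Derivation:
After byte 1 (0x9E): reg=0x8C
After byte 2 (0x0E): reg=0x87
After byte 3 (0xD0): reg=0xA2
After byte 4 (0xAF): reg=0x23
After byte 5 (0xB9): reg=0xCF
After byte 6 (0x93): reg=0x93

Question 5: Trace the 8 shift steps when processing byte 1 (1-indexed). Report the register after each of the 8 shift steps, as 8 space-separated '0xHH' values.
Answer: 0x68 0xD0 0xA7 0x49 0x92 0x23 0x46 0x8C

Derivation:
Register before byte 1: 0xAA
After XOR with byte 0x9E: 0x34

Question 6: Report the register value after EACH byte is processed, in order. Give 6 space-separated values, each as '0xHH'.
0x8C 0x87 0xA2 0x23 0xCF 0x93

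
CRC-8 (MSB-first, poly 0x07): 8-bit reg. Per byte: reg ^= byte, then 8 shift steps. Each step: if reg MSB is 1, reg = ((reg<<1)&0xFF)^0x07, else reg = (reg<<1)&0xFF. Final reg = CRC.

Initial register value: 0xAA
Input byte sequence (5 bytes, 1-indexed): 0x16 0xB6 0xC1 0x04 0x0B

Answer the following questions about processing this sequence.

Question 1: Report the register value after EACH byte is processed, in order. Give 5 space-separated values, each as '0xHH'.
0x3D 0xB8 0x68 0x03 0x38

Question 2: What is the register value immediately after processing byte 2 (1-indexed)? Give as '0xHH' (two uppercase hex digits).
Answer: 0xB8

Derivation:
After byte 1 (0x16): reg=0x3D
After byte 2 (0xB6): reg=0xB8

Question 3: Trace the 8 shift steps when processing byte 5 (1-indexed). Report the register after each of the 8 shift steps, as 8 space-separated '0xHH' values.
Answer: 0x10 0x20 0x40 0x80 0x07 0x0E 0x1C 0x38

Derivation:
After byte 1 (0x16): reg=0x3D
After byte 2 (0xB6): reg=0xB8
After byte 3 (0xC1): reg=0x68
After byte 4 (0x04): reg=0x03
Register before byte 5: 0x03
After XOR with byte 0x0B: 0x08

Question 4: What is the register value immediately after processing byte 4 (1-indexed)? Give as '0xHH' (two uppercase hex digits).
After byte 1 (0x16): reg=0x3D
After byte 2 (0xB6): reg=0xB8
After byte 3 (0xC1): reg=0x68
After byte 4 (0x04): reg=0x03

Answer: 0x03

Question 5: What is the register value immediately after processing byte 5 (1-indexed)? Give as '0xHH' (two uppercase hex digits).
Answer: 0x38

Derivation:
After byte 1 (0x16): reg=0x3D
After byte 2 (0xB6): reg=0xB8
After byte 3 (0xC1): reg=0x68
After byte 4 (0x04): reg=0x03
After byte 5 (0x0B): reg=0x38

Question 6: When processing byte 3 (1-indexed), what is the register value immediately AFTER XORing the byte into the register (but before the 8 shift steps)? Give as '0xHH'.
Answer: 0x79

Derivation:
Register before byte 3: 0xB8
Byte 3: 0xC1
0xB8 XOR 0xC1 = 0x79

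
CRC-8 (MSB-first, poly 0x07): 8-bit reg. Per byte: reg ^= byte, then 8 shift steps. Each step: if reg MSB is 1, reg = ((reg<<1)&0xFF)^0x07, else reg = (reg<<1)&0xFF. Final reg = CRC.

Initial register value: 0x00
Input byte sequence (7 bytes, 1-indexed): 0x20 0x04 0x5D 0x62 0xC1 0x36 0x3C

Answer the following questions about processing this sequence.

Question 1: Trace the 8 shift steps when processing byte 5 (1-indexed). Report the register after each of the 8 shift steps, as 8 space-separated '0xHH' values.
After byte 1 (0x20): reg=0xE0
After byte 2 (0x04): reg=0xB2
After byte 3 (0x5D): reg=0x83
After byte 4 (0x62): reg=0xA9
Register before byte 5: 0xA9
After XOR with byte 0xC1: 0x68

Answer: 0xD0 0xA7 0x49 0x92 0x23 0x46 0x8C 0x1F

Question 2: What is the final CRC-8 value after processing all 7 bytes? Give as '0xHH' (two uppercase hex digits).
After byte 1 (0x20): reg=0xE0
After byte 2 (0x04): reg=0xB2
After byte 3 (0x5D): reg=0x83
After byte 4 (0x62): reg=0xA9
After byte 5 (0xC1): reg=0x1F
After byte 6 (0x36): reg=0xDF
After byte 7 (0x3C): reg=0xA7

Answer: 0xA7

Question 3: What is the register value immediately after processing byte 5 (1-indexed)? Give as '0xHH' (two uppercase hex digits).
Answer: 0x1F

Derivation:
After byte 1 (0x20): reg=0xE0
After byte 2 (0x04): reg=0xB2
After byte 3 (0x5D): reg=0x83
After byte 4 (0x62): reg=0xA9
After byte 5 (0xC1): reg=0x1F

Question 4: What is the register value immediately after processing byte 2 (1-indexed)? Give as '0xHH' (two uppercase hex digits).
Answer: 0xB2

Derivation:
After byte 1 (0x20): reg=0xE0
After byte 2 (0x04): reg=0xB2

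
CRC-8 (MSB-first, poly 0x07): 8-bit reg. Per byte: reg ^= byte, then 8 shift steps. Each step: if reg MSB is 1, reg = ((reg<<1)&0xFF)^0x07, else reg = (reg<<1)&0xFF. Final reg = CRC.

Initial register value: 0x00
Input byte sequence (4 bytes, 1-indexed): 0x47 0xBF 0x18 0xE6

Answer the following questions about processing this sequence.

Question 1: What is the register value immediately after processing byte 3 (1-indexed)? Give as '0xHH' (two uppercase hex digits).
After byte 1 (0x47): reg=0xD2
After byte 2 (0xBF): reg=0x04
After byte 3 (0x18): reg=0x54

Answer: 0x54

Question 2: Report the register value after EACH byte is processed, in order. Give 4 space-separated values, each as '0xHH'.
0xD2 0x04 0x54 0x17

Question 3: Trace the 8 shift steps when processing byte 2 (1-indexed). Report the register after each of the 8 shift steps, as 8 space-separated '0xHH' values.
After byte 1 (0x47): reg=0xD2
Register before byte 2: 0xD2
After XOR with byte 0xBF: 0x6D

Answer: 0xDA 0xB3 0x61 0xC2 0x83 0x01 0x02 0x04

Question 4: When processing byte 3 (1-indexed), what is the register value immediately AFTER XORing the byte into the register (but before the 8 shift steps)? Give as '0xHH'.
Answer: 0x1C

Derivation:
Register before byte 3: 0x04
Byte 3: 0x18
0x04 XOR 0x18 = 0x1C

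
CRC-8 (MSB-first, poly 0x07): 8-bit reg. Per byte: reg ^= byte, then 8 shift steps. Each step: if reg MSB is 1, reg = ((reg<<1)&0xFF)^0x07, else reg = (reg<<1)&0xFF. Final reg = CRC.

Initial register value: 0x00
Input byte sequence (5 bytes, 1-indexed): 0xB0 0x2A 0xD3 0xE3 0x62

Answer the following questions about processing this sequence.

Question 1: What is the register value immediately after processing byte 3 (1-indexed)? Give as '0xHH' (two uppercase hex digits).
After byte 1 (0xB0): reg=0x19
After byte 2 (0x2A): reg=0x99
After byte 3 (0xD3): reg=0xF1

Answer: 0xF1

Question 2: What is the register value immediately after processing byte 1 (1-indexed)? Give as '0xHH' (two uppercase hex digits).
Answer: 0x19

Derivation:
After byte 1 (0xB0): reg=0x19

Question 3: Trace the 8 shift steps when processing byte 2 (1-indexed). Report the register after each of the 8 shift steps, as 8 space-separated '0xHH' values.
Answer: 0x66 0xCC 0x9F 0x39 0x72 0xE4 0xCF 0x99

Derivation:
After byte 1 (0xB0): reg=0x19
Register before byte 2: 0x19
After XOR with byte 0x2A: 0x33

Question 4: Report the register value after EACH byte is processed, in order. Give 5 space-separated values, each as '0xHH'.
0x19 0x99 0xF1 0x7E 0x54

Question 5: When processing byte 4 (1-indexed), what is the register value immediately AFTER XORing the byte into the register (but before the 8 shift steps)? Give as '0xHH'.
Answer: 0x12

Derivation:
Register before byte 4: 0xF1
Byte 4: 0xE3
0xF1 XOR 0xE3 = 0x12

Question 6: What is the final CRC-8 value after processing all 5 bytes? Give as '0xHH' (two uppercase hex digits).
Answer: 0x54

Derivation:
After byte 1 (0xB0): reg=0x19
After byte 2 (0x2A): reg=0x99
After byte 3 (0xD3): reg=0xF1
After byte 4 (0xE3): reg=0x7E
After byte 5 (0x62): reg=0x54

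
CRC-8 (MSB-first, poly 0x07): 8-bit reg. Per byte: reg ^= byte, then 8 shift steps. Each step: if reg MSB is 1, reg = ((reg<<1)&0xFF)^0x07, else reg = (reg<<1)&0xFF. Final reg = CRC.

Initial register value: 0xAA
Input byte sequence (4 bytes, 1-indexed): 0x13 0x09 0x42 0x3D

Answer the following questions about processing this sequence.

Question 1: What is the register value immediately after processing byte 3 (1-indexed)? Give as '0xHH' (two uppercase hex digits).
Answer: 0xA4

Derivation:
After byte 1 (0x13): reg=0x26
After byte 2 (0x09): reg=0xCD
After byte 3 (0x42): reg=0xA4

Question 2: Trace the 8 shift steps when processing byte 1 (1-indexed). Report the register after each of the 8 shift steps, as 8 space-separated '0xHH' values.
Answer: 0x75 0xEA 0xD3 0xA1 0x45 0x8A 0x13 0x26

Derivation:
Register before byte 1: 0xAA
After XOR with byte 0x13: 0xB9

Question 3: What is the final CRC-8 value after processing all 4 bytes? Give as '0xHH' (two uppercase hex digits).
After byte 1 (0x13): reg=0x26
After byte 2 (0x09): reg=0xCD
After byte 3 (0x42): reg=0xA4
After byte 4 (0x3D): reg=0xC6

Answer: 0xC6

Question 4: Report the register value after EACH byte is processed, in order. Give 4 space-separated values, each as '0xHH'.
0x26 0xCD 0xA4 0xC6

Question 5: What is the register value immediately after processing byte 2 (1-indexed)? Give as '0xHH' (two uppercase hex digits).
Answer: 0xCD

Derivation:
After byte 1 (0x13): reg=0x26
After byte 2 (0x09): reg=0xCD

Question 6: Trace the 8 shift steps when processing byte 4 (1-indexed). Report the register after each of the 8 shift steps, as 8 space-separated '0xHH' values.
Answer: 0x35 0x6A 0xD4 0xAF 0x59 0xB2 0x63 0xC6

Derivation:
After byte 1 (0x13): reg=0x26
After byte 2 (0x09): reg=0xCD
After byte 3 (0x42): reg=0xA4
Register before byte 4: 0xA4
After XOR with byte 0x3D: 0x99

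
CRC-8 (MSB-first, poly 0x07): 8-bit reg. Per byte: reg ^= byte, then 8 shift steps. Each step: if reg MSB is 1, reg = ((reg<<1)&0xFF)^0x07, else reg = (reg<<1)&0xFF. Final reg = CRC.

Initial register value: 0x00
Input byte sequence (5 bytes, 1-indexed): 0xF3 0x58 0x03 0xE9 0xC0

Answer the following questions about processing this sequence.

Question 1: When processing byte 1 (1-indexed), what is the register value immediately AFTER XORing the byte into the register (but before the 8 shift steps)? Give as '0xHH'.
Answer: 0xF3

Derivation:
Register before byte 1: 0x00
Byte 1: 0xF3
0x00 XOR 0xF3 = 0xF3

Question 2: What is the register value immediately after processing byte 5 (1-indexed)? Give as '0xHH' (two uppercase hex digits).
After byte 1 (0xF3): reg=0xD7
After byte 2 (0x58): reg=0xA4
After byte 3 (0x03): reg=0x7C
After byte 4 (0xE9): reg=0xE2
After byte 5 (0xC0): reg=0xEE

Answer: 0xEE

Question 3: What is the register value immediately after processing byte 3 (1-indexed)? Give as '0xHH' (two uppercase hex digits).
After byte 1 (0xF3): reg=0xD7
After byte 2 (0x58): reg=0xA4
After byte 3 (0x03): reg=0x7C

Answer: 0x7C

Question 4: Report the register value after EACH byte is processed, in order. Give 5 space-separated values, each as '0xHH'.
0xD7 0xA4 0x7C 0xE2 0xEE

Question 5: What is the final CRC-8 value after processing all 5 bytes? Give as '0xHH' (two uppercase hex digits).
After byte 1 (0xF3): reg=0xD7
After byte 2 (0x58): reg=0xA4
After byte 3 (0x03): reg=0x7C
After byte 4 (0xE9): reg=0xE2
After byte 5 (0xC0): reg=0xEE

Answer: 0xEE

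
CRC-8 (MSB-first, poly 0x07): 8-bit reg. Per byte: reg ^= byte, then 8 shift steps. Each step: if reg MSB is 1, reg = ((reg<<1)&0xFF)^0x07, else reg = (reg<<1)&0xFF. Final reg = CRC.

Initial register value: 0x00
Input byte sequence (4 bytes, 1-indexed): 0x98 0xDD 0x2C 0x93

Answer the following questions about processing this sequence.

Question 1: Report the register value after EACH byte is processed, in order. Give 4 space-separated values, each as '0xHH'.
0xC1 0x54 0x6F 0xFA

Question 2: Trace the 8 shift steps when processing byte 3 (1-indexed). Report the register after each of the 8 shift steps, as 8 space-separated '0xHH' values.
Answer: 0xF0 0xE7 0xC9 0x95 0x2D 0x5A 0xB4 0x6F

Derivation:
After byte 1 (0x98): reg=0xC1
After byte 2 (0xDD): reg=0x54
Register before byte 3: 0x54
After XOR with byte 0x2C: 0x78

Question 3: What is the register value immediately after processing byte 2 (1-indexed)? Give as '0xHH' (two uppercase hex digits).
Answer: 0x54

Derivation:
After byte 1 (0x98): reg=0xC1
After byte 2 (0xDD): reg=0x54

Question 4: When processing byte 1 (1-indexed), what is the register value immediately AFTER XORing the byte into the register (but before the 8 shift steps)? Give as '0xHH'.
Register before byte 1: 0x00
Byte 1: 0x98
0x00 XOR 0x98 = 0x98

Answer: 0x98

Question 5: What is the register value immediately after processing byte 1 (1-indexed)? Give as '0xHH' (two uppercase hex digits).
After byte 1 (0x98): reg=0xC1

Answer: 0xC1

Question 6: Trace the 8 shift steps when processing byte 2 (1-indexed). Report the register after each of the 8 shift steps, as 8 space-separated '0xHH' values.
After byte 1 (0x98): reg=0xC1
Register before byte 2: 0xC1
After XOR with byte 0xDD: 0x1C

Answer: 0x38 0x70 0xE0 0xC7 0x89 0x15 0x2A 0x54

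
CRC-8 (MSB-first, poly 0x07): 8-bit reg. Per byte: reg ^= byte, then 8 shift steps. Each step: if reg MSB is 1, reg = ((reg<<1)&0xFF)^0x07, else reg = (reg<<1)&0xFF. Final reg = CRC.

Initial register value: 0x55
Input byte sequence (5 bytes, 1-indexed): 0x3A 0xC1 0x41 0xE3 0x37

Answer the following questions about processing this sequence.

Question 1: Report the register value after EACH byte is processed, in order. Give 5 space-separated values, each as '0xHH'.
0x0A 0x7F 0xBA 0x88 0x34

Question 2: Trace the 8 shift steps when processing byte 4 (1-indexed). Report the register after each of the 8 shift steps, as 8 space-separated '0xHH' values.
Answer: 0xB2 0x63 0xC6 0x8B 0x11 0x22 0x44 0x88

Derivation:
After byte 1 (0x3A): reg=0x0A
After byte 2 (0xC1): reg=0x7F
After byte 3 (0x41): reg=0xBA
Register before byte 4: 0xBA
After XOR with byte 0xE3: 0x59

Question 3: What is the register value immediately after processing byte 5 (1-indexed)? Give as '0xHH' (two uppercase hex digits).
Answer: 0x34

Derivation:
After byte 1 (0x3A): reg=0x0A
After byte 2 (0xC1): reg=0x7F
After byte 3 (0x41): reg=0xBA
After byte 4 (0xE3): reg=0x88
After byte 5 (0x37): reg=0x34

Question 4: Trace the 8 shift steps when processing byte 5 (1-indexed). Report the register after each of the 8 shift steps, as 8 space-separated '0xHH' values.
Answer: 0x79 0xF2 0xE3 0xC1 0x85 0x0D 0x1A 0x34

Derivation:
After byte 1 (0x3A): reg=0x0A
After byte 2 (0xC1): reg=0x7F
After byte 3 (0x41): reg=0xBA
After byte 4 (0xE3): reg=0x88
Register before byte 5: 0x88
After XOR with byte 0x37: 0xBF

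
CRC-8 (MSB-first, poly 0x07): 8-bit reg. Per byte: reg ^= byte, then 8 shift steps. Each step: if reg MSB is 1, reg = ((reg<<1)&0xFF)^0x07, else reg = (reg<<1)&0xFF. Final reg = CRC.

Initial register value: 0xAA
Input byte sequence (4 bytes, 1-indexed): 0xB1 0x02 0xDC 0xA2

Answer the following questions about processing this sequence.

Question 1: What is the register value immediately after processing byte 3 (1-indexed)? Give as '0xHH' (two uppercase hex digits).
Answer: 0x7E

Derivation:
After byte 1 (0xB1): reg=0x41
After byte 2 (0x02): reg=0xCE
After byte 3 (0xDC): reg=0x7E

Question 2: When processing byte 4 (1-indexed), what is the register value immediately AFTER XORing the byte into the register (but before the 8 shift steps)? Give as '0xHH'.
Register before byte 4: 0x7E
Byte 4: 0xA2
0x7E XOR 0xA2 = 0xDC

Answer: 0xDC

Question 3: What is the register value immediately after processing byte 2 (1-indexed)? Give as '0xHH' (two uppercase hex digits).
Answer: 0xCE

Derivation:
After byte 1 (0xB1): reg=0x41
After byte 2 (0x02): reg=0xCE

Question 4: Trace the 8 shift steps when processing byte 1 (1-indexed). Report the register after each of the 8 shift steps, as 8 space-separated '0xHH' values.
Answer: 0x36 0x6C 0xD8 0xB7 0x69 0xD2 0xA3 0x41

Derivation:
Register before byte 1: 0xAA
After XOR with byte 0xB1: 0x1B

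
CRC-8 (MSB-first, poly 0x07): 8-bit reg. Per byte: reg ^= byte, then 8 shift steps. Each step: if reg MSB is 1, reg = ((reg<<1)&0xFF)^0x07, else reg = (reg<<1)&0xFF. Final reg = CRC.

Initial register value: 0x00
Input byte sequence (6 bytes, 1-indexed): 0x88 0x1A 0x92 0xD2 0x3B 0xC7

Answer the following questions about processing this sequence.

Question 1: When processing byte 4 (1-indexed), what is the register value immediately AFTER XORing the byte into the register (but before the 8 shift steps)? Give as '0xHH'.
Answer: 0xAA

Derivation:
Register before byte 4: 0x78
Byte 4: 0xD2
0x78 XOR 0xD2 = 0xAA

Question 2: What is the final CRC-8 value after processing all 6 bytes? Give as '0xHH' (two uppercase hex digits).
Answer: 0xFA

Derivation:
After byte 1 (0x88): reg=0xB1
After byte 2 (0x1A): reg=0x58
After byte 3 (0x92): reg=0x78
After byte 4 (0xD2): reg=0x5F
After byte 5 (0x3B): reg=0x3B
After byte 6 (0xC7): reg=0xFA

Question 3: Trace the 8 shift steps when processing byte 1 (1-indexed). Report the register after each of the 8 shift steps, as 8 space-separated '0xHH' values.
Answer: 0x17 0x2E 0x5C 0xB8 0x77 0xEE 0xDB 0xB1

Derivation:
Register before byte 1: 0x00
After XOR with byte 0x88: 0x88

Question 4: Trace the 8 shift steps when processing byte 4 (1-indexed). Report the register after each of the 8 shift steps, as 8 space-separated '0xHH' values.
After byte 1 (0x88): reg=0xB1
After byte 2 (0x1A): reg=0x58
After byte 3 (0x92): reg=0x78
Register before byte 4: 0x78
After XOR with byte 0xD2: 0xAA

Answer: 0x53 0xA6 0x4B 0x96 0x2B 0x56 0xAC 0x5F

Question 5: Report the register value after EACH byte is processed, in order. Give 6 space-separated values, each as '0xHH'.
0xB1 0x58 0x78 0x5F 0x3B 0xFA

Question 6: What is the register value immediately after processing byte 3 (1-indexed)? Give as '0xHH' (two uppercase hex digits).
After byte 1 (0x88): reg=0xB1
After byte 2 (0x1A): reg=0x58
After byte 3 (0x92): reg=0x78

Answer: 0x78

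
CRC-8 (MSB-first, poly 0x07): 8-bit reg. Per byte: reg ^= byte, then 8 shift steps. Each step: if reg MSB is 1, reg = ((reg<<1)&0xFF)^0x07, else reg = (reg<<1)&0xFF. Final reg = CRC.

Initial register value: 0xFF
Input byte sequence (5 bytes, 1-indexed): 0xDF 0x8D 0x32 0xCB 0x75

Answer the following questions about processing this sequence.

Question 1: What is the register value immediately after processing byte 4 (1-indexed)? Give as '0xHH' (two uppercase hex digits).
After byte 1 (0xDF): reg=0xE0
After byte 2 (0x8D): reg=0x04
After byte 3 (0x32): reg=0x82
After byte 4 (0xCB): reg=0xF8

Answer: 0xF8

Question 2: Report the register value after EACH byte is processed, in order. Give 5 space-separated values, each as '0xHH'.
0xE0 0x04 0x82 0xF8 0xAA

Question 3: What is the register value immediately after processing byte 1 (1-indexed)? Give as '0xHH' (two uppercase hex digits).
After byte 1 (0xDF): reg=0xE0

Answer: 0xE0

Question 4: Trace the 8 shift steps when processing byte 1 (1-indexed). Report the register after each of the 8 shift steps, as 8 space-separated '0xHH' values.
Register before byte 1: 0xFF
After XOR with byte 0xDF: 0x20

Answer: 0x40 0x80 0x07 0x0E 0x1C 0x38 0x70 0xE0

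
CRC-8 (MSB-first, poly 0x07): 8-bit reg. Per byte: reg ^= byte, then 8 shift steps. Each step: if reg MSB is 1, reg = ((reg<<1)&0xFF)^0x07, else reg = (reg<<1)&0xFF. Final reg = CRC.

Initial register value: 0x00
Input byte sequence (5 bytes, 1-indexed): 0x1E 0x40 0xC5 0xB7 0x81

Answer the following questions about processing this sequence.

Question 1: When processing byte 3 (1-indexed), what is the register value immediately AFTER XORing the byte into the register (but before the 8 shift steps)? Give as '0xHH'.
Register before byte 3: 0x46
Byte 3: 0xC5
0x46 XOR 0xC5 = 0x83

Answer: 0x83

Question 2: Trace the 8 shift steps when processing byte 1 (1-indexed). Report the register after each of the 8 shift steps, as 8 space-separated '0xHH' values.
Register before byte 1: 0x00
After XOR with byte 0x1E: 0x1E

Answer: 0x3C 0x78 0xF0 0xE7 0xC9 0x95 0x2D 0x5A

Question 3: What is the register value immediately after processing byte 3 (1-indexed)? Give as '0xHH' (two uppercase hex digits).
Answer: 0x80

Derivation:
After byte 1 (0x1E): reg=0x5A
After byte 2 (0x40): reg=0x46
After byte 3 (0xC5): reg=0x80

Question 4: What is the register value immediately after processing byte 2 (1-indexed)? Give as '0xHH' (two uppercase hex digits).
After byte 1 (0x1E): reg=0x5A
After byte 2 (0x40): reg=0x46

Answer: 0x46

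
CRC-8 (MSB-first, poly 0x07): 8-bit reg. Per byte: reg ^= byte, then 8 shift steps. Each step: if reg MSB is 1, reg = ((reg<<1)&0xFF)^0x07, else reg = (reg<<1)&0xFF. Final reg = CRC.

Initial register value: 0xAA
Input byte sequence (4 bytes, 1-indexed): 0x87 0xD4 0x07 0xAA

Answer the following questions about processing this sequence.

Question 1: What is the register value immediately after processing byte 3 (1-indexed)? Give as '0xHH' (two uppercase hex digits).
Answer: 0x29

Derivation:
After byte 1 (0x87): reg=0xC3
After byte 2 (0xD4): reg=0x65
After byte 3 (0x07): reg=0x29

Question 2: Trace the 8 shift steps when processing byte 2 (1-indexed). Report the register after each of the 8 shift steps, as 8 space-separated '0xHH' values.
Answer: 0x2E 0x5C 0xB8 0x77 0xEE 0xDB 0xB1 0x65

Derivation:
After byte 1 (0x87): reg=0xC3
Register before byte 2: 0xC3
After XOR with byte 0xD4: 0x17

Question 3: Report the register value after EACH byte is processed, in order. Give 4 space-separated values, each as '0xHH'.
0xC3 0x65 0x29 0x80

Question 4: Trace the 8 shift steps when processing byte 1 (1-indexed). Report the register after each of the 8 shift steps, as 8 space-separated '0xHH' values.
Register before byte 1: 0xAA
After XOR with byte 0x87: 0x2D

Answer: 0x5A 0xB4 0x6F 0xDE 0xBB 0x71 0xE2 0xC3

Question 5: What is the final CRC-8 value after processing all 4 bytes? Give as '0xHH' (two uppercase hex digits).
Answer: 0x80

Derivation:
After byte 1 (0x87): reg=0xC3
After byte 2 (0xD4): reg=0x65
After byte 3 (0x07): reg=0x29
After byte 4 (0xAA): reg=0x80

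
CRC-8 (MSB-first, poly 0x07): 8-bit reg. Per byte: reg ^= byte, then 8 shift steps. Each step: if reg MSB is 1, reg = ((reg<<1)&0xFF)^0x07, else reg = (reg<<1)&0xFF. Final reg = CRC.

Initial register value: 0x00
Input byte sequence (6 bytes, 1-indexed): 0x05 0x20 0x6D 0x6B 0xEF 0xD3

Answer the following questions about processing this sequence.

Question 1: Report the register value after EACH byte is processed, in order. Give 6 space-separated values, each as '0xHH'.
0x1B 0xA1 0x6A 0x07 0x96 0xDC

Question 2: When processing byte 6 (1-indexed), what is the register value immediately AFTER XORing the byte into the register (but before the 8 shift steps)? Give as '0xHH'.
Register before byte 6: 0x96
Byte 6: 0xD3
0x96 XOR 0xD3 = 0x45

Answer: 0x45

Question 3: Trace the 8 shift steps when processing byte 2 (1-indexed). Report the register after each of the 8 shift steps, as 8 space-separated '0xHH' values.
After byte 1 (0x05): reg=0x1B
Register before byte 2: 0x1B
After XOR with byte 0x20: 0x3B

Answer: 0x76 0xEC 0xDF 0xB9 0x75 0xEA 0xD3 0xA1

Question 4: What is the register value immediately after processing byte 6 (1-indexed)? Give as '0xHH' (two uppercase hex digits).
Answer: 0xDC

Derivation:
After byte 1 (0x05): reg=0x1B
After byte 2 (0x20): reg=0xA1
After byte 3 (0x6D): reg=0x6A
After byte 4 (0x6B): reg=0x07
After byte 5 (0xEF): reg=0x96
After byte 6 (0xD3): reg=0xDC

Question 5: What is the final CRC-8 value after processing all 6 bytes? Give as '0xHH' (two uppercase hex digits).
Answer: 0xDC

Derivation:
After byte 1 (0x05): reg=0x1B
After byte 2 (0x20): reg=0xA1
After byte 3 (0x6D): reg=0x6A
After byte 4 (0x6B): reg=0x07
After byte 5 (0xEF): reg=0x96
After byte 6 (0xD3): reg=0xDC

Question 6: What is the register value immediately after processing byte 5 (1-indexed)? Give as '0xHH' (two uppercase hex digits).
After byte 1 (0x05): reg=0x1B
After byte 2 (0x20): reg=0xA1
After byte 3 (0x6D): reg=0x6A
After byte 4 (0x6B): reg=0x07
After byte 5 (0xEF): reg=0x96

Answer: 0x96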